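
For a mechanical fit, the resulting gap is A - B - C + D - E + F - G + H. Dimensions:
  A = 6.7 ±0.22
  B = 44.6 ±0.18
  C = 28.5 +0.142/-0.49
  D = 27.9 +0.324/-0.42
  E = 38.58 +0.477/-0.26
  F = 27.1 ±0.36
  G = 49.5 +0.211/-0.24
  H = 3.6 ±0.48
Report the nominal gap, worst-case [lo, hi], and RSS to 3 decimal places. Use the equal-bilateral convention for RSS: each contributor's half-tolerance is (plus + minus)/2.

Stack each dimension's contribution:
  +A: nom +6.700 → Σnom=6.700; wc +0.220/-0.220 → slack +0.220/-0.220; half-tol=0.220, Σhalf²=0.048400
  -B: nom -44.600 → Σnom=-37.900; wc +0.180/-0.180 → slack +0.400/-0.400; half-tol=0.180, Σhalf²=0.080800
  -C: nom -28.500 → Σnom=-66.400; wc +0.490/-0.142 → slack +0.890/-0.542; half-tol=0.316, Σhalf²=0.180656
  +D: nom +27.900 → Σnom=-38.500; wc +0.324/-0.420 → slack +1.214/-0.962; half-tol=0.372, Σhalf²=0.319040
  -E: nom -38.580 → Σnom=-77.080; wc +0.260/-0.477 → slack +1.474/-1.439; half-tol=0.368, Σhalf²=0.454832
  +F: nom +27.100 → Σnom=-49.980; wc +0.360/-0.360 → slack +1.834/-1.799; half-tol=0.360, Σhalf²=0.584432
  -G: nom -49.500 → Σnom=-99.480; wc +0.240/-0.211 → slack +2.074/-2.010; half-tol=0.225, Σhalf²=0.635282
  +H: nom +3.600 → Σnom=-95.880; wc +0.480/-0.480 → slack +2.554/-2.490; half-tol=0.480, Σhalf²=0.865682
Nominal = -95.880. Worst-case = [-95.880 - 2.490, -95.880 + 2.554] = [-98.370, -93.326]. RSS = √0.865682 = 0.930.

nominal=-95.880 wc=[-98.370,-93.326] rss=0.930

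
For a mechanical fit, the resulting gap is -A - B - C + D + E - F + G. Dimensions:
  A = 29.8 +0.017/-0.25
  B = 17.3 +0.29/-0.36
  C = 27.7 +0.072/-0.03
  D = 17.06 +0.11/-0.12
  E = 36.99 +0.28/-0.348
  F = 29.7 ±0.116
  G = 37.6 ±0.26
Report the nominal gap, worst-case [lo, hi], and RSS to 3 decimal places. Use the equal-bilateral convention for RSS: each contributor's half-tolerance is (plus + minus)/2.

Stack each dimension's contribution:
  -A: nom -29.800 → Σnom=-29.800; wc +0.250/-0.017 → slack +0.250/-0.017; half-tol=0.134, Σhalf²=0.017822
  -B: nom -17.300 → Σnom=-47.100; wc +0.360/-0.290 → slack +0.610/-0.307; half-tol=0.325, Σhalf²=0.123447
  -C: nom -27.700 → Σnom=-74.800; wc +0.030/-0.072 → slack +0.640/-0.379; half-tol=0.051, Σhalf²=0.126048
  +D: nom +17.060 → Σnom=-57.740; wc +0.110/-0.120 → slack +0.750/-0.499; half-tol=0.115, Σhalf²=0.139273
  +E: nom +36.990 → Σnom=-20.750; wc +0.280/-0.348 → slack +1.030/-0.847; half-tol=0.314, Σhalf²=0.237869
  -F: nom -29.700 → Σnom=-50.450; wc +0.116/-0.116 → slack +1.146/-0.963; half-tol=0.116, Σhalf²=0.251325
  +G: nom +37.600 → Σnom=-12.850; wc +0.260/-0.260 → slack +1.406/-1.223; half-tol=0.260, Σhalf²=0.318925
Nominal = -12.850. Worst-case = [-12.850 - 1.223, -12.850 + 1.406] = [-14.073, -11.444]. RSS = √0.318925 = 0.565.

nominal=-12.850 wc=[-14.073,-11.444] rss=0.565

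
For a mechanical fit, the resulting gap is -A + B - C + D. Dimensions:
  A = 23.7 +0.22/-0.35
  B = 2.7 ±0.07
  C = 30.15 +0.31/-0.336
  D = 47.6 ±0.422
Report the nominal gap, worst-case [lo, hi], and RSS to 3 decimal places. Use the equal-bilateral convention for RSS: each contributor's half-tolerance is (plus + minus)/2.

nominal=-3.550 wc=[-4.572,-2.372] rss=0.607

Stack each dimension's contribution:
  -A: nom -23.700 → Σnom=-23.700; wc +0.350/-0.220 → slack +0.350/-0.220; half-tol=0.285, Σhalf²=0.081225
  +B: nom +2.700 → Σnom=-21.000; wc +0.070/-0.070 → slack +0.420/-0.290; half-tol=0.070, Σhalf²=0.086125
  -C: nom -30.150 → Σnom=-51.150; wc +0.336/-0.310 → slack +0.756/-0.600; half-tol=0.323, Σhalf²=0.190454
  +D: nom +47.600 → Σnom=-3.550; wc +0.422/-0.422 → slack +1.178/-1.022; half-tol=0.422, Σhalf²=0.368538
Nominal = -3.550. Worst-case = [-3.550 - 1.022, -3.550 + 1.178] = [-4.572, -2.372]. RSS = √0.368538 = 0.607.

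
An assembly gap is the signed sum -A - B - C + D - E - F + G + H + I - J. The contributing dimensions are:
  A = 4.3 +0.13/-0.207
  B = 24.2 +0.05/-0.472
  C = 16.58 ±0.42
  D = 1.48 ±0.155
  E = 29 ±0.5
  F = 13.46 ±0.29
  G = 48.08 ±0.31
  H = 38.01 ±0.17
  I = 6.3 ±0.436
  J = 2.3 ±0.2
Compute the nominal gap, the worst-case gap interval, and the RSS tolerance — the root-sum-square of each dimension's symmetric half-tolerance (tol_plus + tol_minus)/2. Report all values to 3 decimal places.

Stack each dimension's contribution:
  -A: nom -4.300 → Σnom=-4.300; wc +0.207/-0.130 → slack +0.207/-0.130; half-tol=0.168, Σhalf²=0.028392
  -B: nom -24.200 → Σnom=-28.500; wc +0.472/-0.050 → slack +0.679/-0.180; half-tol=0.261, Σhalf²=0.096513
  -C: nom -16.580 → Σnom=-45.080; wc +0.420/-0.420 → slack +1.099/-0.600; half-tol=0.420, Σhalf²=0.272913
  +D: nom +1.480 → Σnom=-43.600; wc +0.155/-0.155 → slack +1.254/-0.755; half-tol=0.155, Σhalf²=0.296938
  -E: nom -29.000 → Σnom=-72.600; wc +0.500/-0.500 → slack +1.754/-1.255; half-tol=0.500, Σhalf²=0.546938
  -F: nom -13.460 → Σnom=-86.060; wc +0.290/-0.290 → slack +2.044/-1.545; half-tol=0.290, Σhalf²=0.631038
  +G: nom +48.080 → Σnom=-37.980; wc +0.310/-0.310 → slack +2.354/-1.855; half-tol=0.310, Σhalf²=0.727138
  +H: nom +38.010 → Σnom=0.030; wc +0.170/-0.170 → slack +2.524/-2.025; half-tol=0.170, Σhalf²=0.756038
  +I: nom +6.300 → Σnom=6.330; wc +0.436/-0.436 → slack +2.960/-2.461; half-tol=0.436, Σhalf²=0.946134
  -J: nom -2.300 → Σnom=4.030; wc +0.200/-0.200 → slack +3.160/-2.661; half-tol=0.200, Σhalf²=0.986134
Nominal = 4.030. Worst-case = [4.030 - 2.661, 4.030 + 3.160] = [1.369, 7.190]. RSS = √0.986134 = 0.993.

nominal=4.030 wc=[1.369,7.190] rss=0.993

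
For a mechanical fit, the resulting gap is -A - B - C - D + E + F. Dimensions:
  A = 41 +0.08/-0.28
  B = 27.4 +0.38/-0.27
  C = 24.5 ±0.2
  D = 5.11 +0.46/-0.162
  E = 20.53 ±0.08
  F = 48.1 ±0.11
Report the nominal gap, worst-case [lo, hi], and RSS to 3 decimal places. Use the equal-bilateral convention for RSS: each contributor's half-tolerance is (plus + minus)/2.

nominal=-29.380 wc=[-30.690,-28.278] rss=0.542

Stack each dimension's contribution:
  -A: nom -41.000 → Σnom=-41.000; wc +0.280/-0.080 → slack +0.280/-0.080; half-tol=0.180, Σhalf²=0.032400
  -B: nom -27.400 → Σnom=-68.400; wc +0.270/-0.380 → slack +0.550/-0.460; half-tol=0.325, Σhalf²=0.138025
  -C: nom -24.500 → Σnom=-92.900; wc +0.200/-0.200 → slack +0.750/-0.660; half-tol=0.200, Σhalf²=0.178025
  -D: nom -5.110 → Σnom=-98.010; wc +0.162/-0.460 → slack +0.912/-1.120; half-tol=0.311, Σhalf²=0.274746
  +E: nom +20.530 → Σnom=-77.480; wc +0.080/-0.080 → slack +0.992/-1.200; half-tol=0.080, Σhalf²=0.281146
  +F: nom +48.100 → Σnom=-29.380; wc +0.110/-0.110 → slack +1.102/-1.310; half-tol=0.110, Σhalf²=0.293246
Nominal = -29.380. Worst-case = [-29.380 - 1.310, -29.380 + 1.102] = [-30.690, -28.278]. RSS = √0.293246 = 0.542.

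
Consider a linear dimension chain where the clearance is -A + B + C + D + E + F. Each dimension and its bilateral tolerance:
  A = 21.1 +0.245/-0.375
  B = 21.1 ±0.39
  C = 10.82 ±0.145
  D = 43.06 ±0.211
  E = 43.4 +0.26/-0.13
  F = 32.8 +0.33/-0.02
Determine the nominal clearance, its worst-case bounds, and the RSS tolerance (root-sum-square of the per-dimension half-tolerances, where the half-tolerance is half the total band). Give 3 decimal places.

Stack each dimension's contribution:
  -A: nom -21.100 → Σnom=-21.100; wc +0.375/-0.245 → slack +0.375/-0.245; half-tol=0.310, Σhalf²=0.096100
  +B: nom +21.100 → Σnom=0.000; wc +0.390/-0.390 → slack +0.765/-0.635; half-tol=0.390, Σhalf²=0.248200
  +C: nom +10.820 → Σnom=10.820; wc +0.145/-0.145 → slack +0.910/-0.780; half-tol=0.145, Σhalf²=0.269225
  +D: nom +43.060 → Σnom=53.880; wc +0.211/-0.211 → slack +1.121/-0.991; half-tol=0.211, Σhalf²=0.313746
  +E: nom +43.400 → Σnom=97.280; wc +0.260/-0.130 → slack +1.381/-1.121; half-tol=0.195, Σhalf²=0.351771
  +F: nom +32.800 → Σnom=130.080; wc +0.330/-0.020 → slack +1.711/-1.141; half-tol=0.175, Σhalf²=0.382396
Nominal = 130.080. Worst-case = [130.080 - 1.141, 130.080 + 1.711] = [128.939, 131.791]. RSS = √0.382396 = 0.618.

nominal=130.080 wc=[128.939,131.791] rss=0.618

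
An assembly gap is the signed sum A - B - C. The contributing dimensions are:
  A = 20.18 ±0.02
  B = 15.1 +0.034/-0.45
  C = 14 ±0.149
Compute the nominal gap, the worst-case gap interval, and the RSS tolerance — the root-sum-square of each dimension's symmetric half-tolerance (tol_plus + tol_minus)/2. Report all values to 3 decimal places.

nominal=-8.920 wc=[-9.123,-8.301] rss=0.285

Stack each dimension's contribution:
  +A: nom +20.180 → Σnom=20.180; wc +0.020/-0.020 → slack +0.020/-0.020; half-tol=0.020, Σhalf²=0.000400
  -B: nom -15.100 → Σnom=5.080; wc +0.450/-0.034 → slack +0.470/-0.054; half-tol=0.242, Σhalf²=0.058964
  -C: nom -14.000 → Σnom=-8.920; wc +0.149/-0.149 → slack +0.619/-0.203; half-tol=0.149, Σhalf²=0.081165
Nominal = -8.920. Worst-case = [-8.920 - 0.203, -8.920 + 0.619] = [-9.123, -8.301]. RSS = √0.081165 = 0.285.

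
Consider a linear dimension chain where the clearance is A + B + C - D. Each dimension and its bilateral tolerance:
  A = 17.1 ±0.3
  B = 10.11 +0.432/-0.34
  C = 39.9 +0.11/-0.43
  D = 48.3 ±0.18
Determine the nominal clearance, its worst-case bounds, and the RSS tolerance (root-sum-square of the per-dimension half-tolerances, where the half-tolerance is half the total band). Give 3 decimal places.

nominal=18.810 wc=[17.560,19.832] rss=0.587

Stack each dimension's contribution:
  +A: nom +17.100 → Σnom=17.100; wc +0.300/-0.300 → slack +0.300/-0.300; half-tol=0.300, Σhalf²=0.090000
  +B: nom +10.110 → Σnom=27.210; wc +0.432/-0.340 → slack +0.732/-0.640; half-tol=0.386, Σhalf²=0.238996
  +C: nom +39.900 → Σnom=67.110; wc +0.110/-0.430 → slack +0.842/-1.070; half-tol=0.270, Σhalf²=0.311896
  -D: nom -48.300 → Σnom=18.810; wc +0.180/-0.180 → slack +1.022/-1.250; half-tol=0.180, Σhalf²=0.344296
Nominal = 18.810. Worst-case = [18.810 - 1.250, 18.810 + 1.022] = [17.560, 19.832]. RSS = √0.344296 = 0.587.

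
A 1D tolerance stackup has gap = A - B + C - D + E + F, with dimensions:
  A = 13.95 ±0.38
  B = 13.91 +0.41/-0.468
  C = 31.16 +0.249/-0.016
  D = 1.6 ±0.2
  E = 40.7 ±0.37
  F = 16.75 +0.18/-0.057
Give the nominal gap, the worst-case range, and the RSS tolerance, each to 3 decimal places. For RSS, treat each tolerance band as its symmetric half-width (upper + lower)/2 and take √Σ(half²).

nominal=87.050 wc=[85.617,88.897] rss=0.739

Stack each dimension's contribution:
  +A: nom +13.950 → Σnom=13.950; wc +0.380/-0.380 → slack +0.380/-0.380; half-tol=0.380, Σhalf²=0.144400
  -B: nom -13.910 → Σnom=0.040; wc +0.468/-0.410 → slack +0.848/-0.790; half-tol=0.439, Σhalf²=0.337121
  +C: nom +31.160 → Σnom=31.200; wc +0.249/-0.016 → slack +1.097/-0.806; half-tol=0.133, Σhalf²=0.354677
  -D: nom -1.600 → Σnom=29.600; wc +0.200/-0.200 → slack +1.297/-1.006; half-tol=0.200, Σhalf²=0.394677
  +E: nom +40.700 → Σnom=70.300; wc +0.370/-0.370 → slack +1.667/-1.376; half-tol=0.370, Σhalf²=0.531577
  +F: nom +16.750 → Σnom=87.050; wc +0.180/-0.057 → slack +1.847/-1.433; half-tol=0.118, Σhalf²=0.545620
Nominal = 87.050. Worst-case = [87.050 - 1.433, 87.050 + 1.847] = [85.617, 88.897]. RSS = √0.545620 = 0.739.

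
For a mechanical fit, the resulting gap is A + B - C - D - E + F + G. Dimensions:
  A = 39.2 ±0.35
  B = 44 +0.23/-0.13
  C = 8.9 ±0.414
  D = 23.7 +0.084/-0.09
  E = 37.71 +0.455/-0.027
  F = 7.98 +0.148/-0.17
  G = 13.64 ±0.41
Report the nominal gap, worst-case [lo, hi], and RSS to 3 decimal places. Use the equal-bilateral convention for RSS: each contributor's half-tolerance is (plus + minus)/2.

nominal=34.510 wc=[32.497,36.179] rss=0.765

Stack each dimension's contribution:
  +A: nom +39.200 → Σnom=39.200; wc +0.350/-0.350 → slack +0.350/-0.350; half-tol=0.350, Σhalf²=0.122500
  +B: nom +44.000 → Σnom=83.200; wc +0.230/-0.130 → slack +0.580/-0.480; half-tol=0.180, Σhalf²=0.154900
  -C: nom -8.900 → Σnom=74.300; wc +0.414/-0.414 → slack +0.994/-0.894; half-tol=0.414, Σhalf²=0.326296
  -D: nom -23.700 → Σnom=50.600; wc +0.090/-0.084 → slack +1.084/-0.978; half-tol=0.087, Σhalf²=0.333865
  -E: nom -37.710 → Σnom=12.890; wc +0.027/-0.455 → slack +1.111/-1.433; half-tol=0.241, Σhalf²=0.391946
  +F: nom +7.980 → Σnom=20.870; wc +0.148/-0.170 → slack +1.259/-1.603; half-tol=0.159, Σhalf²=0.417227
  +G: nom +13.640 → Σnom=34.510; wc +0.410/-0.410 → slack +1.669/-2.013; half-tol=0.410, Σhalf²=0.585327
Nominal = 34.510. Worst-case = [34.510 - 2.013, 34.510 + 1.669] = [32.497, 36.179]. RSS = √0.585327 = 0.765.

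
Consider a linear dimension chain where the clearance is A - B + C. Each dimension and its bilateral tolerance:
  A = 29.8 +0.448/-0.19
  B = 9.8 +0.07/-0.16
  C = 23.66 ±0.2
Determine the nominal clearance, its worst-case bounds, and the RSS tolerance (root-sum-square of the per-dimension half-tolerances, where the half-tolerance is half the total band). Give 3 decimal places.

nominal=43.660 wc=[43.200,44.468] rss=0.394

Stack each dimension's contribution:
  +A: nom +29.800 → Σnom=29.800; wc +0.448/-0.190 → slack +0.448/-0.190; half-tol=0.319, Σhalf²=0.101761
  -B: nom -9.800 → Σnom=20.000; wc +0.160/-0.070 → slack +0.608/-0.260; half-tol=0.115, Σhalf²=0.114986
  +C: nom +23.660 → Σnom=43.660; wc +0.200/-0.200 → slack +0.808/-0.460; half-tol=0.200, Σhalf²=0.154986
Nominal = 43.660. Worst-case = [43.660 - 0.460, 43.660 + 0.808] = [43.200, 44.468]. RSS = √0.154986 = 0.394.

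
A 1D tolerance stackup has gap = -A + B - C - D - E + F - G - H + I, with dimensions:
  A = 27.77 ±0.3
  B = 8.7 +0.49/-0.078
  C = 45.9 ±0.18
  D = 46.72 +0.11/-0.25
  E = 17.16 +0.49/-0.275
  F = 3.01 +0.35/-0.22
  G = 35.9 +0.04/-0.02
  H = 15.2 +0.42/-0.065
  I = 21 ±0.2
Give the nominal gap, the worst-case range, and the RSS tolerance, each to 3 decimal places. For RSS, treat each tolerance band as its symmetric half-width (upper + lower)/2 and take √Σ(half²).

Stack each dimension's contribution:
  -A: nom -27.770 → Σnom=-27.770; wc +0.300/-0.300 → slack +0.300/-0.300; half-tol=0.300, Σhalf²=0.090000
  +B: nom +8.700 → Σnom=-19.070; wc +0.490/-0.078 → slack +0.790/-0.378; half-tol=0.284, Σhalf²=0.170656
  -C: nom -45.900 → Σnom=-64.970; wc +0.180/-0.180 → slack +0.970/-0.558; half-tol=0.180, Σhalf²=0.203056
  -D: nom -46.720 → Σnom=-111.690; wc +0.250/-0.110 → slack +1.220/-0.668; half-tol=0.180, Σhalf²=0.235456
  -E: nom -17.160 → Σnom=-128.850; wc +0.275/-0.490 → slack +1.495/-1.158; half-tol=0.383, Σhalf²=0.381762
  +F: nom +3.010 → Σnom=-125.840; wc +0.350/-0.220 → slack +1.845/-1.378; half-tol=0.285, Σhalf²=0.462987
  -G: nom -35.900 → Σnom=-161.740; wc +0.020/-0.040 → slack +1.865/-1.418; half-tol=0.030, Σhalf²=0.463887
  -H: nom -15.200 → Σnom=-176.940; wc +0.065/-0.420 → slack +1.930/-1.838; half-tol=0.242, Σhalf²=0.522693
  +I: nom +21.000 → Σnom=-155.940; wc +0.200/-0.200 → slack +2.130/-2.038; half-tol=0.200, Σhalf²=0.562693
Nominal = -155.940. Worst-case = [-155.940 - 2.038, -155.940 + 2.130] = [-157.978, -153.810]. RSS = √0.562693 = 0.750.

nominal=-155.940 wc=[-157.978,-153.810] rss=0.750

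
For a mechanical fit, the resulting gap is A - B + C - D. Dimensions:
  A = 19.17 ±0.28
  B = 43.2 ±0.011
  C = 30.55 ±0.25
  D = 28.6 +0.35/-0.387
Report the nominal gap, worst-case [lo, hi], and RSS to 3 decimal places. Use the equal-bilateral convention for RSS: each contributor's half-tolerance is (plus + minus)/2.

Stack each dimension's contribution:
  +A: nom +19.170 → Σnom=19.170; wc +0.280/-0.280 → slack +0.280/-0.280; half-tol=0.280, Σhalf²=0.078400
  -B: nom -43.200 → Σnom=-24.030; wc +0.011/-0.011 → slack +0.291/-0.291; half-tol=0.011, Σhalf²=0.078521
  +C: nom +30.550 → Σnom=6.520; wc +0.250/-0.250 → slack +0.541/-0.541; half-tol=0.250, Σhalf²=0.141021
  -D: nom -28.600 → Σnom=-22.080; wc +0.387/-0.350 → slack +0.928/-0.891; half-tol=0.368, Σhalf²=0.276813
Nominal = -22.080. Worst-case = [-22.080 - 0.891, -22.080 + 0.928] = [-22.971, -21.152]. RSS = √0.276813 = 0.526.

nominal=-22.080 wc=[-22.971,-21.152] rss=0.526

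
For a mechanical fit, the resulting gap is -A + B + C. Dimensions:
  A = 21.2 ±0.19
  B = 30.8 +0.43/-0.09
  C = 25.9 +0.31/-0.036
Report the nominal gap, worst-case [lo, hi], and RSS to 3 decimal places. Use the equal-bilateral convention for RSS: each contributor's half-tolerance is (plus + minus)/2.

Stack each dimension's contribution:
  -A: nom -21.200 → Σnom=-21.200; wc +0.190/-0.190 → slack +0.190/-0.190; half-tol=0.190, Σhalf²=0.036100
  +B: nom +30.800 → Σnom=9.600; wc +0.430/-0.090 → slack +0.620/-0.280; half-tol=0.260, Σhalf²=0.103700
  +C: nom +25.900 → Σnom=35.500; wc +0.310/-0.036 → slack +0.930/-0.316; half-tol=0.173, Σhalf²=0.133629
Nominal = 35.500. Worst-case = [35.500 - 0.316, 35.500 + 0.930] = [35.184, 36.430]. RSS = √0.133629 = 0.366.

nominal=35.500 wc=[35.184,36.430] rss=0.366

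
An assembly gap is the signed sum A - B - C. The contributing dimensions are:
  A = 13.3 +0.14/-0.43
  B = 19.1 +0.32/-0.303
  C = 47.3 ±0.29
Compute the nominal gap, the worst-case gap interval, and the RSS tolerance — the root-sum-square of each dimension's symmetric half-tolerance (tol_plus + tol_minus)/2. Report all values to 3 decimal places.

nominal=-53.100 wc=[-54.140,-52.367] rss=0.512

Stack each dimension's contribution:
  +A: nom +13.300 → Σnom=13.300; wc +0.140/-0.430 → slack +0.140/-0.430; half-tol=0.285, Σhalf²=0.081225
  -B: nom -19.100 → Σnom=-5.800; wc +0.303/-0.320 → slack +0.443/-0.750; half-tol=0.311, Σhalf²=0.178257
  -C: nom -47.300 → Σnom=-53.100; wc +0.290/-0.290 → slack +0.733/-1.040; half-tol=0.290, Σhalf²=0.262357
Nominal = -53.100. Worst-case = [-53.100 - 1.040, -53.100 + 0.733] = [-54.140, -52.367]. RSS = √0.262357 = 0.512.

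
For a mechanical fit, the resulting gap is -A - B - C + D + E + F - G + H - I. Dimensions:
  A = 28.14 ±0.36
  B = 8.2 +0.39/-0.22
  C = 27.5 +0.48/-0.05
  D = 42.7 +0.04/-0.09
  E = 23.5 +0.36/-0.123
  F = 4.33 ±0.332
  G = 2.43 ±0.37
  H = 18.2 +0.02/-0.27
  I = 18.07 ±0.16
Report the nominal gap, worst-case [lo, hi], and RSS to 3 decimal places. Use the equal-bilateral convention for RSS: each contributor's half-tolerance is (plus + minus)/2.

nominal=4.390 wc=[1.815,6.302] rss=0.806

Stack each dimension's contribution:
  -A: nom -28.140 → Σnom=-28.140; wc +0.360/-0.360 → slack +0.360/-0.360; half-tol=0.360, Σhalf²=0.129600
  -B: nom -8.200 → Σnom=-36.340; wc +0.220/-0.390 → slack +0.580/-0.750; half-tol=0.305, Σhalf²=0.222625
  -C: nom -27.500 → Σnom=-63.840; wc +0.050/-0.480 → slack +0.630/-1.230; half-tol=0.265, Σhalf²=0.292850
  +D: nom +42.700 → Σnom=-21.140; wc +0.040/-0.090 → slack +0.670/-1.320; half-tol=0.065, Σhalf²=0.297075
  +E: nom +23.500 → Σnom=2.360; wc +0.360/-0.123 → slack +1.030/-1.443; half-tol=0.241, Σhalf²=0.355397
  +F: nom +4.330 → Σnom=6.690; wc +0.332/-0.332 → slack +1.362/-1.775; half-tol=0.332, Σhalf²=0.465621
  -G: nom -2.430 → Σnom=4.260; wc +0.370/-0.370 → slack +1.732/-2.145; half-tol=0.370, Σhalf²=0.602521
  +H: nom +18.200 → Σnom=22.460; wc +0.020/-0.270 → slack +1.752/-2.415; half-tol=0.145, Σhalf²=0.623546
  -I: nom -18.070 → Σnom=4.390; wc +0.160/-0.160 → slack +1.912/-2.575; half-tol=0.160, Σhalf²=0.649146
Nominal = 4.390. Worst-case = [4.390 - 2.575, 4.390 + 1.912] = [1.815, 6.302]. RSS = √0.649146 = 0.806.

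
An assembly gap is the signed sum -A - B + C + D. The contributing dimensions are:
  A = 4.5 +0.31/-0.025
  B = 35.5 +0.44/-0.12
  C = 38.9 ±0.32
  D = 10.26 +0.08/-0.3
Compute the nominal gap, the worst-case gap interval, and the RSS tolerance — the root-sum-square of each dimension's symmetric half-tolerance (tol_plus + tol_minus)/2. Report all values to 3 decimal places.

Stack each dimension's contribution:
  -A: nom -4.500 → Σnom=-4.500; wc +0.025/-0.310 → slack +0.025/-0.310; half-tol=0.168, Σhalf²=0.028056
  -B: nom -35.500 → Σnom=-40.000; wc +0.120/-0.440 → slack +0.145/-0.750; half-tol=0.280, Σhalf²=0.106456
  +C: nom +38.900 → Σnom=-1.100; wc +0.320/-0.320 → slack +0.465/-1.070; half-tol=0.320, Σhalf²=0.208856
  +D: nom +10.260 → Σnom=9.160; wc +0.080/-0.300 → slack +0.545/-1.370; half-tol=0.190, Σhalf²=0.244956
Nominal = 9.160. Worst-case = [9.160 - 1.370, 9.160 + 0.545] = [7.790, 9.705]. RSS = √0.244956 = 0.495.

nominal=9.160 wc=[7.790,9.705] rss=0.495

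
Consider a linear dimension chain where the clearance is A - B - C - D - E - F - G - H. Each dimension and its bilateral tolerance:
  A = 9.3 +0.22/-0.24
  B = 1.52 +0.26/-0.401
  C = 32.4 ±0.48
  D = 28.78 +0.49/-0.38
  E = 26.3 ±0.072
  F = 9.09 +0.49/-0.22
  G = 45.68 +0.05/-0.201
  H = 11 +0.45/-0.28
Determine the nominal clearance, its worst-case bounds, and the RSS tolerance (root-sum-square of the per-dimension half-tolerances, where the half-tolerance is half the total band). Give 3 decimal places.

Stack each dimension's contribution:
  +A: nom +9.300 → Σnom=9.300; wc +0.220/-0.240 → slack +0.220/-0.240; half-tol=0.230, Σhalf²=0.052900
  -B: nom -1.520 → Σnom=7.780; wc +0.401/-0.260 → slack +0.621/-0.500; half-tol=0.331, Σhalf²=0.162130
  -C: nom -32.400 → Σnom=-24.620; wc +0.480/-0.480 → slack +1.101/-0.980; half-tol=0.480, Σhalf²=0.392530
  -D: nom -28.780 → Σnom=-53.400; wc +0.380/-0.490 → slack +1.481/-1.470; half-tol=0.435, Σhalf²=0.581755
  -E: nom -26.300 → Σnom=-79.700; wc +0.072/-0.072 → slack +1.553/-1.542; half-tol=0.072, Σhalf²=0.586939
  -F: nom -9.090 → Σnom=-88.790; wc +0.220/-0.490 → slack +1.773/-2.032; half-tol=0.355, Σhalf²=0.712964
  -G: nom -45.680 → Σnom=-134.470; wc +0.201/-0.050 → slack +1.974/-2.082; half-tol=0.126, Σhalf²=0.728714
  -H: nom -11.000 → Σnom=-145.470; wc +0.280/-0.450 → slack +2.254/-2.532; half-tol=0.365, Σhalf²=0.861939
Nominal = -145.470. Worst-case = [-145.470 - 2.532, -145.470 + 2.254] = [-148.002, -143.216]. RSS = √0.861939 = 0.928.

nominal=-145.470 wc=[-148.002,-143.216] rss=0.928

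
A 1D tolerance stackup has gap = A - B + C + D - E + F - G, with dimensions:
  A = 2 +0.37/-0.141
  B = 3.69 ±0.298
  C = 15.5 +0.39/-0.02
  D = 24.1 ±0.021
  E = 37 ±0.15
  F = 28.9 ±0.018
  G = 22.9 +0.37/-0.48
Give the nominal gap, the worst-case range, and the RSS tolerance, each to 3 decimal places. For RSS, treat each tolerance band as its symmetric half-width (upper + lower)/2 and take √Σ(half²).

Stack each dimension's contribution:
  +A: nom +2.000 → Σnom=2.000; wc +0.370/-0.141 → slack +0.370/-0.141; half-tol=0.256, Σhalf²=0.065280
  -B: nom -3.690 → Σnom=-1.690; wc +0.298/-0.298 → slack +0.668/-0.439; half-tol=0.298, Σhalf²=0.154084
  +C: nom +15.500 → Σnom=13.810; wc +0.390/-0.020 → slack +1.058/-0.459; half-tol=0.205, Σhalf²=0.196109
  +D: nom +24.100 → Σnom=37.910; wc +0.021/-0.021 → slack +1.079/-0.480; half-tol=0.021, Σhalf²=0.196550
  -E: nom -37.000 → Σnom=0.910; wc +0.150/-0.150 → slack +1.229/-0.630; half-tol=0.150, Σhalf²=0.219050
  +F: nom +28.900 → Σnom=29.810; wc +0.018/-0.018 → slack +1.247/-0.648; half-tol=0.018, Σhalf²=0.219374
  -G: nom -22.900 → Σnom=6.910; wc +0.480/-0.370 → slack +1.727/-1.018; half-tol=0.425, Σhalf²=0.399999
Nominal = 6.910. Worst-case = [6.910 - 1.018, 6.910 + 1.727] = [5.892, 8.637]. RSS = √0.399999 = 0.632.

nominal=6.910 wc=[5.892,8.637] rss=0.632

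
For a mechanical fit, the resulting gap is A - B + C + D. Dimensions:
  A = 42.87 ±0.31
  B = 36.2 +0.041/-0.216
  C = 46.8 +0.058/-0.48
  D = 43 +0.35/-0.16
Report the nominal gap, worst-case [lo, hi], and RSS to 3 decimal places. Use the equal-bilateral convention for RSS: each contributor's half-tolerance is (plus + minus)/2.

nominal=96.470 wc=[95.479,97.404] rss=0.500

Stack each dimension's contribution:
  +A: nom +42.870 → Σnom=42.870; wc +0.310/-0.310 → slack +0.310/-0.310; half-tol=0.310, Σhalf²=0.096100
  -B: nom -36.200 → Σnom=6.670; wc +0.216/-0.041 → slack +0.526/-0.351; half-tol=0.129, Σhalf²=0.112612
  +C: nom +46.800 → Σnom=53.470; wc +0.058/-0.480 → slack +0.584/-0.831; half-tol=0.269, Σhalf²=0.184973
  +D: nom +43.000 → Σnom=96.470; wc +0.350/-0.160 → slack +0.934/-0.991; half-tol=0.255, Σhalf²=0.249998
Nominal = 96.470. Worst-case = [96.470 - 0.991, 96.470 + 0.934] = [95.479, 97.404]. RSS = √0.249998 = 0.500.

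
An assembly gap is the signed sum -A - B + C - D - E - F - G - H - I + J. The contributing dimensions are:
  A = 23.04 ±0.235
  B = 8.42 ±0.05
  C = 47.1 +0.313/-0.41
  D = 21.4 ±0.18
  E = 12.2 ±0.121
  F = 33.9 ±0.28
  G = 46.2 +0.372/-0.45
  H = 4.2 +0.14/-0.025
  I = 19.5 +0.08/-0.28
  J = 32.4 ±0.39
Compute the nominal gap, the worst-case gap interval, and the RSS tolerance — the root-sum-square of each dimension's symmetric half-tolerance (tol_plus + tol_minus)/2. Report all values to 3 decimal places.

Stack each dimension's contribution:
  -A: nom -23.040 → Σnom=-23.040; wc +0.235/-0.235 → slack +0.235/-0.235; half-tol=0.235, Σhalf²=0.055225
  -B: nom -8.420 → Σnom=-31.460; wc +0.050/-0.050 → slack +0.285/-0.285; half-tol=0.050, Σhalf²=0.057725
  +C: nom +47.100 → Σnom=15.640; wc +0.313/-0.410 → slack +0.598/-0.695; half-tol=0.361, Σhalf²=0.188407
  -D: nom -21.400 → Σnom=-5.760; wc +0.180/-0.180 → slack +0.778/-0.875; half-tol=0.180, Σhalf²=0.220807
  -E: nom -12.200 → Σnom=-17.960; wc +0.121/-0.121 → slack +0.899/-0.996; half-tol=0.121, Σhalf²=0.235448
  -F: nom -33.900 → Σnom=-51.860; wc +0.280/-0.280 → slack +1.179/-1.276; half-tol=0.280, Σhalf²=0.313848
  -G: nom -46.200 → Σnom=-98.060; wc +0.450/-0.372 → slack +1.629/-1.648; half-tol=0.411, Σhalf²=0.482769
  -H: nom -4.200 → Σnom=-102.260; wc +0.025/-0.140 → slack +1.654/-1.788; half-tol=0.083, Σhalf²=0.489576
  -I: nom -19.500 → Σnom=-121.760; wc +0.280/-0.080 → slack +1.934/-1.868; half-tol=0.180, Σhalf²=0.521976
  +J: nom +32.400 → Σnom=-89.360; wc +0.390/-0.390 → slack +2.324/-2.258; half-tol=0.390, Σhalf²=0.674076
Nominal = -89.360. Worst-case = [-89.360 - 2.258, -89.360 + 2.324] = [-91.618, -87.036]. RSS = √0.674076 = 0.821.

nominal=-89.360 wc=[-91.618,-87.036] rss=0.821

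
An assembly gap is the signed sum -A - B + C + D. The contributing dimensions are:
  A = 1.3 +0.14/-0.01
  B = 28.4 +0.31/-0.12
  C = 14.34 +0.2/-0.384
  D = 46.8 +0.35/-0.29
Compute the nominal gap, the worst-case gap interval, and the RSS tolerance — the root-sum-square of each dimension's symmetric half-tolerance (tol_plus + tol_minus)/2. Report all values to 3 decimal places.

nominal=31.440 wc=[30.316,32.120] rss=0.489

Stack each dimension's contribution:
  -A: nom -1.300 → Σnom=-1.300; wc +0.010/-0.140 → slack +0.010/-0.140; half-tol=0.075, Σhalf²=0.005625
  -B: nom -28.400 → Σnom=-29.700; wc +0.120/-0.310 → slack +0.130/-0.450; half-tol=0.215, Σhalf²=0.051850
  +C: nom +14.340 → Σnom=-15.360; wc +0.200/-0.384 → slack +0.330/-0.834; half-tol=0.292, Σhalf²=0.137114
  +D: nom +46.800 → Σnom=31.440; wc +0.350/-0.290 → slack +0.680/-1.124; half-tol=0.320, Σhalf²=0.239514
Nominal = 31.440. Worst-case = [31.440 - 1.124, 31.440 + 0.680] = [30.316, 32.120]. RSS = √0.239514 = 0.489.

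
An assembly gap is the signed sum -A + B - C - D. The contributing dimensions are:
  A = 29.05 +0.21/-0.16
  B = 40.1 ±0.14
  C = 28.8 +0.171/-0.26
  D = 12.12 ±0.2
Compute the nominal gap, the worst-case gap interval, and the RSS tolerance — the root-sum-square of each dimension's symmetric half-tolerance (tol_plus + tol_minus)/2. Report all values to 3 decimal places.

Stack each dimension's contribution:
  -A: nom -29.050 → Σnom=-29.050; wc +0.160/-0.210 → slack +0.160/-0.210; half-tol=0.185, Σhalf²=0.034225
  +B: nom +40.100 → Σnom=11.050; wc +0.140/-0.140 → slack +0.300/-0.350; half-tol=0.140, Σhalf²=0.053825
  -C: nom -28.800 → Σnom=-17.750; wc +0.260/-0.171 → slack +0.560/-0.521; half-tol=0.216, Σhalf²=0.100265
  -D: nom -12.120 → Σnom=-29.870; wc +0.200/-0.200 → slack +0.760/-0.721; half-tol=0.200, Σhalf²=0.140265
Nominal = -29.870. Worst-case = [-29.870 - 0.721, -29.870 + 0.760] = [-30.591, -29.110]. RSS = √0.140265 = 0.375.

nominal=-29.870 wc=[-30.591,-29.110] rss=0.375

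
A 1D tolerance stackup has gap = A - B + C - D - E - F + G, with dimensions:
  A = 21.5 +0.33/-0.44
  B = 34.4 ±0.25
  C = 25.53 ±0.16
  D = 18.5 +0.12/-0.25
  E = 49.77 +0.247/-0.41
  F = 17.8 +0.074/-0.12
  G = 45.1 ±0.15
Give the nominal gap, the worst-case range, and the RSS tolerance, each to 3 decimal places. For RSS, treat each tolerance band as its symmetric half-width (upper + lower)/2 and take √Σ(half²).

Stack each dimension's contribution:
  +A: nom +21.500 → Σnom=21.500; wc +0.330/-0.440 → slack +0.330/-0.440; half-tol=0.385, Σhalf²=0.148225
  -B: nom -34.400 → Σnom=-12.900; wc +0.250/-0.250 → slack +0.580/-0.690; half-tol=0.250, Σhalf²=0.210725
  +C: nom +25.530 → Σnom=12.630; wc +0.160/-0.160 → slack +0.740/-0.850; half-tol=0.160, Σhalf²=0.236325
  -D: nom -18.500 → Σnom=-5.870; wc +0.250/-0.120 → slack +0.990/-0.970; half-tol=0.185, Σhalf²=0.270550
  -E: nom -49.770 → Σnom=-55.640; wc +0.410/-0.247 → slack +1.400/-1.217; half-tol=0.329, Σhalf²=0.378462
  -F: nom -17.800 → Σnom=-73.440; wc +0.120/-0.074 → slack +1.520/-1.291; half-tol=0.097, Σhalf²=0.387871
  +G: nom +45.100 → Σnom=-28.340; wc +0.150/-0.150 → slack +1.670/-1.441; half-tol=0.150, Σhalf²=0.410371
Nominal = -28.340. Worst-case = [-28.340 - 1.441, -28.340 + 1.670] = [-29.781, -26.670]. RSS = √0.410371 = 0.641.

nominal=-28.340 wc=[-29.781,-26.670] rss=0.641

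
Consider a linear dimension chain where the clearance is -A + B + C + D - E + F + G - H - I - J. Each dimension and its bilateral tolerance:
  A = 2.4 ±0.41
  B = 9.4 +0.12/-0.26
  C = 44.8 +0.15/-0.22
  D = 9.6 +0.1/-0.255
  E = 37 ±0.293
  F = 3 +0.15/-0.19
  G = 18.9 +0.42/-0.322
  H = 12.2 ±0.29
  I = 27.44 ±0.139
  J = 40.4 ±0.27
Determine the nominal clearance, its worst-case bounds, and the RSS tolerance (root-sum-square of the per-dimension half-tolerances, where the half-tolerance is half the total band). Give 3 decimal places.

Stack each dimension's contribution:
  -A: nom -2.400 → Σnom=-2.400; wc +0.410/-0.410 → slack +0.410/-0.410; half-tol=0.410, Σhalf²=0.168100
  +B: nom +9.400 → Σnom=7.000; wc +0.120/-0.260 → slack +0.530/-0.670; half-tol=0.190, Σhalf²=0.204200
  +C: nom +44.800 → Σnom=51.800; wc +0.150/-0.220 → slack +0.680/-0.890; half-tol=0.185, Σhalf²=0.238425
  +D: nom +9.600 → Σnom=61.400; wc +0.100/-0.255 → slack +0.780/-1.145; half-tol=0.177, Σhalf²=0.269931
  -E: nom -37.000 → Σnom=24.400; wc +0.293/-0.293 → slack +1.073/-1.438; half-tol=0.293, Σhalf²=0.355780
  +F: nom +3.000 → Σnom=27.400; wc +0.150/-0.190 → slack +1.223/-1.628; half-tol=0.170, Σhalf²=0.384680
  +G: nom +18.900 → Σnom=46.300; wc +0.420/-0.322 → slack +1.643/-1.950; half-tol=0.371, Σhalf²=0.522321
  -H: nom -12.200 → Σnom=34.100; wc +0.290/-0.290 → slack +1.933/-2.240; half-tol=0.290, Σhalf²=0.606421
  -I: nom -27.440 → Σnom=6.660; wc +0.139/-0.139 → slack +2.072/-2.379; half-tol=0.139, Σhalf²=0.625742
  -J: nom -40.400 → Σnom=-33.740; wc +0.270/-0.270 → slack +2.342/-2.649; half-tol=0.270, Σhalf²=0.698642
Nominal = -33.740. Worst-case = [-33.740 - 2.649, -33.740 + 2.342] = [-36.389, -31.398]. RSS = √0.698642 = 0.836.

nominal=-33.740 wc=[-36.389,-31.398] rss=0.836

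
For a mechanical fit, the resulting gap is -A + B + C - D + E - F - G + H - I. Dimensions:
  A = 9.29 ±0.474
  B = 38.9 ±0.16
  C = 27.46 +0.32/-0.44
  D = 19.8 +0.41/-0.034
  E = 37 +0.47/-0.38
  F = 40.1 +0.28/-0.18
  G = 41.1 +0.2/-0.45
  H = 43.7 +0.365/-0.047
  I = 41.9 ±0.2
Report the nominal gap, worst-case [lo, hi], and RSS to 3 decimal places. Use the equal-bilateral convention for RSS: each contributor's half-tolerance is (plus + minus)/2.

Stack each dimension's contribution:
  -A: nom -9.290 → Σnom=-9.290; wc +0.474/-0.474 → slack +0.474/-0.474; half-tol=0.474, Σhalf²=0.224676
  +B: nom +38.900 → Σnom=29.610; wc +0.160/-0.160 → slack +0.634/-0.634; half-tol=0.160, Σhalf²=0.250276
  +C: nom +27.460 → Σnom=57.070; wc +0.320/-0.440 → slack +0.954/-1.074; half-tol=0.380, Σhalf²=0.394676
  -D: nom -19.800 → Σnom=37.270; wc +0.034/-0.410 → slack +0.988/-1.484; half-tol=0.222, Σhalf²=0.443960
  +E: nom +37.000 → Σnom=74.270; wc +0.470/-0.380 → slack +1.458/-1.864; half-tol=0.425, Σhalf²=0.624585
  -F: nom -40.100 → Σnom=34.170; wc +0.180/-0.280 → slack +1.638/-2.144; half-tol=0.230, Σhalf²=0.677485
  -G: nom -41.100 → Σnom=-6.930; wc +0.450/-0.200 → slack +2.088/-2.344; half-tol=0.325, Σhalf²=0.783110
  +H: nom +43.700 → Σnom=36.770; wc +0.365/-0.047 → slack +2.453/-2.391; half-tol=0.206, Σhalf²=0.825546
  -I: nom -41.900 → Σnom=-5.130; wc +0.200/-0.200 → slack +2.653/-2.591; half-tol=0.200, Σhalf²=0.865546
Nominal = -5.130. Worst-case = [-5.130 - 2.591, -5.130 + 2.653] = [-7.721, -2.477]. RSS = √0.865546 = 0.930.

nominal=-5.130 wc=[-7.721,-2.477] rss=0.930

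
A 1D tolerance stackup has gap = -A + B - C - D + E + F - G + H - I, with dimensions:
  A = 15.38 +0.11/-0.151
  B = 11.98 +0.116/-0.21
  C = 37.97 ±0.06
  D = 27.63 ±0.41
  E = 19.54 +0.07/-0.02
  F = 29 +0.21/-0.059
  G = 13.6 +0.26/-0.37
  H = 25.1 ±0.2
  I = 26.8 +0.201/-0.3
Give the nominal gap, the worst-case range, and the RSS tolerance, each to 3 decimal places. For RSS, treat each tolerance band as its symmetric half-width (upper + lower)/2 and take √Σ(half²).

nominal=-35.760 wc=[-37.290,-33.873] rss=0.661

Stack each dimension's contribution:
  -A: nom -15.380 → Σnom=-15.380; wc +0.151/-0.110 → slack +0.151/-0.110; half-tol=0.131, Σhalf²=0.017030
  +B: nom +11.980 → Σnom=-3.400; wc +0.116/-0.210 → slack +0.267/-0.320; half-tol=0.163, Σhalf²=0.043599
  -C: nom -37.970 → Σnom=-41.370; wc +0.060/-0.060 → slack +0.327/-0.380; half-tol=0.060, Σhalf²=0.047199
  -D: nom -27.630 → Σnom=-69.000; wc +0.410/-0.410 → slack +0.737/-0.790; half-tol=0.410, Σhalf²=0.215299
  +E: nom +19.540 → Σnom=-49.460; wc +0.070/-0.020 → slack +0.807/-0.810; half-tol=0.045, Σhalf²=0.217324
  +F: nom +29.000 → Σnom=-20.460; wc +0.210/-0.059 → slack +1.017/-0.869; half-tol=0.135, Σhalf²=0.235414
  -G: nom -13.600 → Σnom=-34.060; wc +0.370/-0.260 → slack +1.387/-1.129; half-tol=0.315, Σhalf²=0.334639
  +H: nom +25.100 → Σnom=-8.960; wc +0.200/-0.200 → slack +1.587/-1.329; half-tol=0.200, Σhalf²=0.374640
  -I: nom -26.800 → Σnom=-35.760; wc +0.300/-0.201 → slack +1.887/-1.530; half-tol=0.251, Σhalf²=0.437390
Nominal = -35.760. Worst-case = [-35.760 - 1.530, -35.760 + 1.887] = [-37.290, -33.873]. RSS = √0.437390 = 0.661.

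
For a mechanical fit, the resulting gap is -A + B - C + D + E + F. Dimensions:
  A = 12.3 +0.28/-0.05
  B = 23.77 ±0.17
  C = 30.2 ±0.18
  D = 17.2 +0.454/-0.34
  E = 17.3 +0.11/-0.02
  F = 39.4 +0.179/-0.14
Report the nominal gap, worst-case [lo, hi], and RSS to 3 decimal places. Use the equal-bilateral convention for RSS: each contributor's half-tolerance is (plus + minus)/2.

Stack each dimension's contribution:
  -A: nom -12.300 → Σnom=-12.300; wc +0.050/-0.280 → slack +0.050/-0.280; half-tol=0.165, Σhalf²=0.027225
  +B: nom +23.770 → Σnom=11.470; wc +0.170/-0.170 → slack +0.220/-0.450; half-tol=0.170, Σhalf²=0.056125
  -C: nom -30.200 → Σnom=-18.730; wc +0.180/-0.180 → slack +0.400/-0.630; half-tol=0.180, Σhalf²=0.088525
  +D: nom +17.200 → Σnom=-1.530; wc +0.454/-0.340 → slack +0.854/-0.970; half-tol=0.397, Σhalf²=0.246134
  +E: nom +17.300 → Σnom=15.770; wc +0.110/-0.020 → slack +0.964/-0.990; half-tol=0.065, Σhalf²=0.250359
  +F: nom +39.400 → Σnom=55.170; wc +0.179/-0.140 → slack +1.143/-1.130; half-tol=0.160, Σhalf²=0.275799
Nominal = 55.170. Worst-case = [55.170 - 1.130, 55.170 + 1.143] = [54.040, 56.313]. RSS = √0.275799 = 0.525.

nominal=55.170 wc=[54.040,56.313] rss=0.525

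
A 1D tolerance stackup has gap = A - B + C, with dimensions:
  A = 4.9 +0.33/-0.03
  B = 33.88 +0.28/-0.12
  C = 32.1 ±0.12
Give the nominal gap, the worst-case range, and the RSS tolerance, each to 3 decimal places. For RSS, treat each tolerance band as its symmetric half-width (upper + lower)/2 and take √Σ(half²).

nominal=3.120 wc=[2.690,3.690] rss=0.295

Stack each dimension's contribution:
  +A: nom +4.900 → Σnom=4.900; wc +0.330/-0.030 → slack +0.330/-0.030; half-tol=0.180, Σhalf²=0.032400
  -B: nom -33.880 → Σnom=-28.980; wc +0.120/-0.280 → slack +0.450/-0.310; half-tol=0.200, Σhalf²=0.072400
  +C: nom +32.100 → Σnom=3.120; wc +0.120/-0.120 → slack +0.570/-0.430; half-tol=0.120, Σhalf²=0.086800
Nominal = 3.120. Worst-case = [3.120 - 0.430, 3.120 + 0.570] = [2.690, 3.690]. RSS = √0.086800 = 0.295.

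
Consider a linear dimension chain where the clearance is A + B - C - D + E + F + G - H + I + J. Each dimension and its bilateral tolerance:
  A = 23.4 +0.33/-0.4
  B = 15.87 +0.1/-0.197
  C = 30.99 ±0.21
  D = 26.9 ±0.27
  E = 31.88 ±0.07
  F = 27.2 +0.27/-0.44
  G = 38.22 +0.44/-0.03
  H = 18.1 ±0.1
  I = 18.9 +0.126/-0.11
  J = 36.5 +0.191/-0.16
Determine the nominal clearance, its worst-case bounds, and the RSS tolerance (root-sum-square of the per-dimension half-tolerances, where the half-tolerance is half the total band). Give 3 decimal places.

Stack each dimension's contribution:
  +A: nom +23.400 → Σnom=23.400; wc +0.330/-0.400 → slack +0.330/-0.400; half-tol=0.365, Σhalf²=0.133225
  +B: nom +15.870 → Σnom=39.270; wc +0.100/-0.197 → slack +0.430/-0.597; half-tol=0.149, Σhalf²=0.155277
  -C: nom -30.990 → Σnom=8.280; wc +0.210/-0.210 → slack +0.640/-0.807; half-tol=0.210, Σhalf²=0.199377
  -D: nom -26.900 → Σnom=-18.620; wc +0.270/-0.270 → slack +0.910/-1.077; half-tol=0.270, Σhalf²=0.272277
  +E: nom +31.880 → Σnom=13.260; wc +0.070/-0.070 → slack +0.980/-1.147; half-tol=0.070, Σhalf²=0.277177
  +F: nom +27.200 → Σnom=40.460; wc +0.270/-0.440 → slack +1.250/-1.587; half-tol=0.355, Σhalf²=0.403202
  +G: nom +38.220 → Σnom=78.680; wc +0.440/-0.030 → slack +1.690/-1.617; half-tol=0.235, Σhalf²=0.458427
  -H: nom -18.100 → Σnom=60.580; wc +0.100/-0.100 → slack +1.790/-1.717; half-tol=0.100, Σhalf²=0.468427
  +I: nom +18.900 → Σnom=79.480; wc +0.126/-0.110 → slack +1.916/-1.827; half-tol=0.118, Σhalf²=0.482351
  +J: nom +36.500 → Σnom=115.980; wc +0.191/-0.160 → slack +2.107/-1.987; half-tol=0.175, Σhalf²=0.513151
Nominal = 115.980. Worst-case = [115.980 - 1.987, 115.980 + 2.107] = [113.993, 118.087]. RSS = √0.513151 = 0.716.

nominal=115.980 wc=[113.993,118.087] rss=0.716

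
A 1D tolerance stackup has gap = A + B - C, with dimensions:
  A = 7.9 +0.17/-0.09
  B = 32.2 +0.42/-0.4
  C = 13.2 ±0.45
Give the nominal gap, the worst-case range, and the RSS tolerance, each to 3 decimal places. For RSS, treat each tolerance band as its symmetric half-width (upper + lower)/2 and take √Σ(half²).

nominal=26.900 wc=[25.960,27.940] rss=0.622

Stack each dimension's contribution:
  +A: nom +7.900 → Σnom=7.900; wc +0.170/-0.090 → slack +0.170/-0.090; half-tol=0.130, Σhalf²=0.016900
  +B: nom +32.200 → Σnom=40.100; wc +0.420/-0.400 → slack +0.590/-0.490; half-tol=0.410, Σhalf²=0.185000
  -C: nom -13.200 → Σnom=26.900; wc +0.450/-0.450 → slack +1.040/-0.940; half-tol=0.450, Σhalf²=0.387500
Nominal = 26.900. Worst-case = [26.900 - 0.940, 26.900 + 1.040] = [25.960, 27.940]. RSS = √0.387500 = 0.622.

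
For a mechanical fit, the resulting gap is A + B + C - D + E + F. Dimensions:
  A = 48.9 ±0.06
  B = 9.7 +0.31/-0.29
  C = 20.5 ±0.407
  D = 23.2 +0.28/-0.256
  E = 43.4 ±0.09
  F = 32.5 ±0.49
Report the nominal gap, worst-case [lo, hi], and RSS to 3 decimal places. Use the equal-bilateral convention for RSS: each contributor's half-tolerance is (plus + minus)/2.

Stack each dimension's contribution:
  +A: nom +48.900 → Σnom=48.900; wc +0.060/-0.060 → slack +0.060/-0.060; half-tol=0.060, Σhalf²=0.003600
  +B: nom +9.700 → Σnom=58.600; wc +0.310/-0.290 → slack +0.370/-0.350; half-tol=0.300, Σhalf²=0.093600
  +C: nom +20.500 → Σnom=79.100; wc +0.407/-0.407 → slack +0.777/-0.757; half-tol=0.407, Σhalf²=0.259249
  -D: nom -23.200 → Σnom=55.900; wc +0.256/-0.280 → slack +1.033/-1.037; half-tol=0.268, Σhalf²=0.331073
  +E: nom +43.400 → Σnom=99.300; wc +0.090/-0.090 → slack +1.123/-1.127; half-tol=0.090, Σhalf²=0.339173
  +F: nom +32.500 → Σnom=131.800; wc +0.490/-0.490 → slack +1.613/-1.617; half-tol=0.490, Σhalf²=0.579273
Nominal = 131.800. Worst-case = [131.800 - 1.617, 131.800 + 1.613] = [130.183, 133.413]. RSS = √0.579273 = 0.761.

nominal=131.800 wc=[130.183,133.413] rss=0.761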